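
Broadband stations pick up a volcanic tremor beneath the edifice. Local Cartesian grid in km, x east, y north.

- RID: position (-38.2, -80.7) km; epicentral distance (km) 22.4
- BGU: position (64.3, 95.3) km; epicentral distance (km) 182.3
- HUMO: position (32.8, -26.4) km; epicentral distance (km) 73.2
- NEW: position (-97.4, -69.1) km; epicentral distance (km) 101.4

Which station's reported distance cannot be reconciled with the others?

Solve using three stations at a time. Using RID, BGU, HUMO (subtract circle equations pairwise → linear system) gives (x, y) ≈ (-32.7, -59.0).
Distances from that point to each station vs reported:
  RID: calculated 22.3 vs reported 22.4 → residual 0.1 km
  BGU: calculated 182.3 vs reported 182.3 → residual 0.0 km
  HUMO: calculated 73.2 vs reported 73.2 → residual 0.0 km
  NEW: calculated 65.5 vs reported 101.4 → residual 35.9 km
RID, BGU, HUMO are mutually consistent (residuals ≈ 0); NEW is off by 35.9 km.

NEW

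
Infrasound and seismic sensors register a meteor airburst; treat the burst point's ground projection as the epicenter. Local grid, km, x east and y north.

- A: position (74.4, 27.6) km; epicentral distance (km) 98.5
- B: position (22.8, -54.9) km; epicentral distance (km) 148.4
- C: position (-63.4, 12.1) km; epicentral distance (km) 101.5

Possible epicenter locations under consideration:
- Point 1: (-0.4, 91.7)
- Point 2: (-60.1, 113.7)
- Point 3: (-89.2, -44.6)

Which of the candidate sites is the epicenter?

Point 1

For each candidate, compare |candidate − station| to the reported distance:
Point 1: residuals A 0.0, B 0.0, C 0.0 → max 0.0 km
Point 2: residuals A 61.2, B 39.5, C 0.2 → max 61.2 km
Point 3: residuals A 80.3, B 35.9, C 39.2 → max 80.3 km
Only Point 1 has all residuals ≈ 0.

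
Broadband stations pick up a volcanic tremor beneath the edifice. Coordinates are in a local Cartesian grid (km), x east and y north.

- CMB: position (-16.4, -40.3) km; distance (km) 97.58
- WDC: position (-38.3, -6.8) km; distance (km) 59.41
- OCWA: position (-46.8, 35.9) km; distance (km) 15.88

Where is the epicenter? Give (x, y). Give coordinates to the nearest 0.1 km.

x ≈ -49.2 km, y ≈ 51.6 km

Circle about each station: (x + 16.4)² + (y + 40.3)² = 97.58²; (x + 38.3)² + (y + 6.8)² = 59.41²; (x + 46.8)² + (y − 35.9)² = 15.88².
Subtracting the CMB equation from the WDC and OCWA equations removes the quadratic terms:
-43.8 x + 67.0 y = 5612.39
-60.8 x + 152.4 y = 10855.68
Solving the 2×2 system: x ≈ -49.2, y ≈ 51.6 km.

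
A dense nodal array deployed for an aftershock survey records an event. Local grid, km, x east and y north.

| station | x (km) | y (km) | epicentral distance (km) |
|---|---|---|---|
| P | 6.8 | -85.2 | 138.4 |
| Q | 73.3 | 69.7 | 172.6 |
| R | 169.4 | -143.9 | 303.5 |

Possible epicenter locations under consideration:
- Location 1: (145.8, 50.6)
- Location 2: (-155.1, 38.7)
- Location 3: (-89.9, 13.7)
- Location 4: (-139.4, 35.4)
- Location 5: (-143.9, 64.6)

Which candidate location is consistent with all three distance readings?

For each candidate, compare |candidate − station| to the reported distance:
Location 1: residuals P 55.9, Q 97.6, R 107.6 → max 107.6 km
Location 2: residuals P 65.5, Q 57.9, R 68.8 → max 68.8 km
Location 3: residuals P 0.1, Q 0.1, R 0.1 → max 0.1 km
Location 4: residuals P 51.1, Q 42.8, R 53.6 → max 53.6 km
Location 5: residuals P 74.1, Q 44.7, R 72.8 → max 74.1 km
Only Location 3 has all residuals ≈ 0.

Location 3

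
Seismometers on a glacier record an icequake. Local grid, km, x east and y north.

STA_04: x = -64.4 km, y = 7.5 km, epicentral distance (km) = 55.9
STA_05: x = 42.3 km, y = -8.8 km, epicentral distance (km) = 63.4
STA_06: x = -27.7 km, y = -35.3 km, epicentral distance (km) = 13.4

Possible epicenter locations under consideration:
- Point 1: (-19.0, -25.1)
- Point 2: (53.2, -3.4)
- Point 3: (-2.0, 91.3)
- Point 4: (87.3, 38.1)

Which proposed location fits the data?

For each candidate, compare |candidate − station| to the reported distance:
Point 1: residuals STA_04 0.0, STA_05 0.0, STA_06 0.0 → max 0.0 km
Point 2: residuals STA_04 62.2, STA_05 51.2, STA_06 73.6 → max 73.6 km
Point 3: residuals STA_04 48.6, STA_05 46.1, STA_06 115.8 → max 115.8 km
Point 4: residuals STA_04 98.9, STA_05 1.6, STA_06 123.0 → max 123.0 km
Only Point 1 has all residuals ≈ 0.

Point 1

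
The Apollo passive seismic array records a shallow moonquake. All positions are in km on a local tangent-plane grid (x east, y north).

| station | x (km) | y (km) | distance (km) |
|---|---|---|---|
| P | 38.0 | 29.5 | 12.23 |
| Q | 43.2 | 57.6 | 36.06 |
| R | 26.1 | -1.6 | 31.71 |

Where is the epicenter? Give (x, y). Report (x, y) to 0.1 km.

(47.5, 21.8)

Circle about each station: (x − 38.0)² + (y − 29.5)² = 12.23²; (x − 43.2)² + (y − 57.6)² = 36.06²; (x − 26.1)² + (y + 1.6)² = 31.71².
Subtracting the P equation from the Q and R equations removes the quadratic terms:
10.4 x + 56.2 y = 1719.00
-23.8 x − 62.2 y = -2486.43
Solving the 2×2 system: x ≈ 47.5, y ≈ 21.8 km.
Check against P (with the unrounded x, y): √((x − 38.0)²+(y − 29.5)²) = 12.24 ≈ 12.23 km. ✓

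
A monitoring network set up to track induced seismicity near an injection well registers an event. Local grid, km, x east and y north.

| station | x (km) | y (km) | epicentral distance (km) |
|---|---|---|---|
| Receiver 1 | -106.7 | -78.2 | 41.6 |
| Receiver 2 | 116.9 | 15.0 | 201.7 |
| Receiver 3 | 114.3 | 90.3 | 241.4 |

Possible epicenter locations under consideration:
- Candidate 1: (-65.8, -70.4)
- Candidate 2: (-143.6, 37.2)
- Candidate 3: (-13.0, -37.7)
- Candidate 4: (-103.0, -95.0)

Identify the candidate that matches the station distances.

Candidate 1

For each candidate, compare |candidate − station| to the reported distance:
Candidate 1: residuals Receiver 1 0.0, Receiver 2 0.0, Receiver 3 0.0 → max 0.0 km
Candidate 2: residuals Receiver 1 79.6, Receiver 2 59.7, Receiver 3 21.9 → max 79.6 km
Candidate 3: residuals Receiver 1 60.5, Receiver 2 61.5, Receiver 3 60.9 → max 61.5 km
Candidate 4: residuals Receiver 1 24.4, Receiver 2 44.2, Receiver 3 44.2 → max 44.2 km
Only Candidate 1 has all residuals ≈ 0.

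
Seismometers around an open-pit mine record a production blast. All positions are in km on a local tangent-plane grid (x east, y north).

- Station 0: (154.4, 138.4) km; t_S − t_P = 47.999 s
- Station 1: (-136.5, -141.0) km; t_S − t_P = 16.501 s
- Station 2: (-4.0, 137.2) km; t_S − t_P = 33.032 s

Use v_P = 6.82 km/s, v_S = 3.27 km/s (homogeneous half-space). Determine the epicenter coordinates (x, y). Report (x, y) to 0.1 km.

Distance from S−P lag: d = Δt · v_P v_S / (v_P − v_S) = Δt · (6.82·3.27)/(6.82−3.27) ≈ 6.2821·Δt.
So d_Station 0 = 301.53, d_Station 1 = 103.66, d_Station 2 = 207.51 km.
Circle about each station: (x − 154.4)² + (y − 138.4)² = 301.53²; (x + 136.5)² + (y + 141.0)² = 103.66²; (x + 4.0)² + (y − 137.2)² = 207.51².
Subtracting the Station 0 equation from the Station 1 and Station 2 equations removes the quadratic terms:
-581.8 x − 558.8 y = 75694.28
-316.8 x − 2.4 y = 23705.86
Solving the 2×2 system: x ≈ -74.4, y ≈ -58.0 km.
Check against Station 0 (with the unrounded x, y): √((x − 154.4)²+(y − 138.4)²) = 301.53 ≈ 301.53 km. ✓

(-74.4, -58.0)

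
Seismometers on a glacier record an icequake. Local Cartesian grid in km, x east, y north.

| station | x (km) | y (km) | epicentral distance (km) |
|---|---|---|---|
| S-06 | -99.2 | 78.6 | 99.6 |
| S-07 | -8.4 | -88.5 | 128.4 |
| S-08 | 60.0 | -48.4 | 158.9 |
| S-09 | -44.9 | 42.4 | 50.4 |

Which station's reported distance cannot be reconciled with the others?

Solve using three stations at a time. Using S-07, S-08, S-09 (subtract circle equations pairwise → linear system) gives (x, y) ≈ (-86.3, 13.6).
Distances from that point to each station vs reported:
  S-06: calculated 66.3 vs reported 99.6 → residual 33.3 km
  S-07: calculated 128.4 vs reported 128.4 → residual 0.0 km
  S-08: calculated 158.9 vs reported 158.9 → residual 0.0 km
  S-09: calculated 50.5 vs reported 50.4 → residual 0.1 km
S-07, S-08, S-09 are mutually consistent (residuals ≈ 0); S-06 is off by 33.3 km.

S-06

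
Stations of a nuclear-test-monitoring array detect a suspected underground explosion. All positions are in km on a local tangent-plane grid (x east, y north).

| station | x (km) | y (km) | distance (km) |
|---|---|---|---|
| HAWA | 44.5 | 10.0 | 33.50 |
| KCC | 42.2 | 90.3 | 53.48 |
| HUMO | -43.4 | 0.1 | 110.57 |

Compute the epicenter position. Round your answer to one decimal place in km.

Circle about each station: (x − 44.5)² + (y − 10.0)² = 33.50²; (x − 42.2)² + (y − 90.3)² = 53.48²; (x + 43.4)² + (y − 0.1)² = 110.57².
Subtracting pairs of circle equations eliminates x²+y² and gives linear equations (the radical axes):
-4.6 x + 160.6 y = 6116.82
-175.8 x − 19.8 y = -11300.15
Solving the 2×2 system: x ≈ 59.8, y ≈ 39.8 km.

x ≈ 59.8 km, y ≈ 39.8 km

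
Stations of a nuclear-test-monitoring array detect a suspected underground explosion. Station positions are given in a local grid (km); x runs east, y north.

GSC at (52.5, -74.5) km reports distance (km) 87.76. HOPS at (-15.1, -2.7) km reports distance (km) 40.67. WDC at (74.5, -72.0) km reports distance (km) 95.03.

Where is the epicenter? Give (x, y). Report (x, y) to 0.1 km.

Circle about each station: (x − 52.5)² + (y + 74.5)² = 87.76²; (x + 15.1)² + (y + 2.7)² = 40.67²; (x − 74.5)² + (y + 72.0)² = 95.03².
Subtracting the GSC equation from the HOPS and WDC equations removes the quadratic terms:
-135.2 x + 143.6 y = -2023.43
44.0 x + 5.0 y = 1098.87
Solving the 2×2 system: x ≈ 24.0, y ≈ 8.5 km.
Check against GSC (with the unrounded x, y): √((x − 52.5)²+(y + 74.5)²) = 87.77 ≈ 87.76 km. ✓

24.0 km east, 8.5 km north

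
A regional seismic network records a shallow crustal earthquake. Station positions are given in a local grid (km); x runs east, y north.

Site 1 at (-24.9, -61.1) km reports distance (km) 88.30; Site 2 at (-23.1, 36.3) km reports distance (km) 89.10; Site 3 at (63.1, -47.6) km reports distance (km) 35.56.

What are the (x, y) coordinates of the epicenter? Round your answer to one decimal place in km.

50.1 km east, -14.5 km north

Circle about each station: (x + 24.9)² + (y + 61.1)² = 88.30²; (x + 23.1)² + (y − 36.3)² = 89.10²; (x − 63.1)² + (y + 47.6)² = 35.56².
Subtracting the Site 1 equation from the Site 2 and Site 3 equations removes the quadratic terms:
3.6 x + 194.8 y = -2643.84
176.0 x + 27.0 y = 8426.53
Solving the 2×2 system: x ≈ 50.1, y ≈ -14.5 km.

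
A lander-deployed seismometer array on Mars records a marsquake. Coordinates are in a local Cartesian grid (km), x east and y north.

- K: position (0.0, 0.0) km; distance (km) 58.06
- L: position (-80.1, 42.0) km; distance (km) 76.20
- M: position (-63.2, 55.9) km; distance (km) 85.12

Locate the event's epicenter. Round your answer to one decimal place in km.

x ≈ -50.7 km, y ≈ -28.3 km

Circle about each station: x² + y² = 58.06²; (x + 80.1)² + (y − 42.0)² = 76.20²; (x + 63.2)² + (y − 55.9)² = 85.12².
Subtracting pairs of circle equations eliminates x²+y² and gives linear equations (the radical axes):
-160.2 x + 84.0 y = 5744.53
-126.4 x + 111.8 y = 3244.60
Solving the 2×2 system: x ≈ -50.7, y ≈ -28.3 km.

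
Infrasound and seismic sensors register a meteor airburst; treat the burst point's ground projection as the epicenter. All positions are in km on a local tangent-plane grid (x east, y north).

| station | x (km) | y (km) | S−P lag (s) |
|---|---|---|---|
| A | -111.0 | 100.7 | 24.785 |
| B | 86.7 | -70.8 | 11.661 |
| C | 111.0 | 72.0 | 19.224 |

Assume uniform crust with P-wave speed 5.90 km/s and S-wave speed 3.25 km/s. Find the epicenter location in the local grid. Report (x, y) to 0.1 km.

(14.1, -27.8)

Distance from S−P lag: d = Δt · v_P v_S / (v_P − v_S) = Δt · (5.90·3.25)/(5.90−3.25) ≈ 7.2358·Δt.
So d_A = 179.34, d_B = 84.38, d_C = 139.10 km.
Circle about each station: (x + 111.0)² + (y − 100.7)² = 179.34²; (x − 86.7)² + (y + 70.8)² = 84.38²; (x − 111.0)² + (y − 72.0)² = 139.10².
Subtracting the A equation from the B and C equations removes the quadratic terms:
395.4 x − 343.0 y = 15110.89
444.0 x − 57.4 y = 7857.54
Solving the 2×2 system: x ≈ 14.1, y ≈ -27.8 km.
Check against A (with the unrounded x, y): √((x + 111.0)²+(y − 100.7)²) = 179.34 ≈ 179.34 km. ✓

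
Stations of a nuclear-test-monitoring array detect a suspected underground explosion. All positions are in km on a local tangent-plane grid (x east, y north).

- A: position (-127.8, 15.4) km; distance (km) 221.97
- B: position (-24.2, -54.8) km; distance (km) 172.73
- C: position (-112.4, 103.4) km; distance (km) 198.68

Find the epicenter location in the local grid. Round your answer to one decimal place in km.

Circle about each station: (x + 127.8)² + (y − 15.4)² = 221.97²; (x + 24.2)² + (y + 54.8)² = 172.73²; (x + 112.4)² + (y − 103.4)² = 198.68².
Subtracting the A equation from the B and C equations removes the quadratic terms:
207.2 x − 140.4 y = 6453.71
30.8 x + 176.0 y = 16552.26
Solving the 2×2 system: x ≈ 84.8, y ≈ 79.2 km.

(84.8, 79.2)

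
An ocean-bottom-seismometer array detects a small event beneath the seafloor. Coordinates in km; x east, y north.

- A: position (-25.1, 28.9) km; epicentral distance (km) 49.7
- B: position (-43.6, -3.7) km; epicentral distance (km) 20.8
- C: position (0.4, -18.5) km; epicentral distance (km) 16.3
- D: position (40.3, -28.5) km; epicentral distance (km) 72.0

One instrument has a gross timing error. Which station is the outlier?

C

Solve using three stations at a time. Using A, B, D (subtract circle equations pairwise → linear system) gives (x, y) ≈ (-31.2, -20.4).
Distances from that point to each station vs reported:
  A: calculated 49.7 vs reported 49.7 → residual 0.0 km
  B: calculated 20.8 vs reported 20.8 → residual 0.0 km
  C: calculated 31.7 vs reported 16.3 → residual 15.4 km
  D: calculated 72.0 vs reported 72.0 → residual 0.0 km
A, B, D are mutually consistent (residuals ≈ 0); C is off by 15.4 km.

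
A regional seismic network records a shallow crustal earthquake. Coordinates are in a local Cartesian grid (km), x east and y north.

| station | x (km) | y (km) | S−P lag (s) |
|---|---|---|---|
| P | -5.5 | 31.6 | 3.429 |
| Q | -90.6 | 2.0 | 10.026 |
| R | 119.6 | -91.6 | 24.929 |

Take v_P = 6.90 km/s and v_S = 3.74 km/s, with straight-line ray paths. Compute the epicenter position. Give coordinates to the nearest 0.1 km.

(-25.3, 51.4)

Distance from S−P lag: d = Δt · v_P v_S / (v_P − v_S) = Δt · (6.90·3.74)/(6.90−3.74) ≈ 8.1665·Δt.
So d_P = 28.00, d_Q = 81.88, d_R = 203.58 km.
Circle about each station: (x + 5.5)² + (y − 31.6)² = 28.00²; (x + 90.6)² + (y − 2.0)² = 81.88²; (x − 119.6)² + (y + 91.6)² = 203.58².
Subtracting the P equation from the Q and R equations removes the quadratic terms:
-170.2 x − 59.2 y = 1263.22
250.2 x − 246.4 y = -18994.91
Solving the 2×2 system: x ≈ -25.3, y ≈ 51.4 km.
Check against P (with the unrounded x, y): √((x + 5.5)²+(y − 31.6)²) = 28.00 ≈ 28.00 km. ✓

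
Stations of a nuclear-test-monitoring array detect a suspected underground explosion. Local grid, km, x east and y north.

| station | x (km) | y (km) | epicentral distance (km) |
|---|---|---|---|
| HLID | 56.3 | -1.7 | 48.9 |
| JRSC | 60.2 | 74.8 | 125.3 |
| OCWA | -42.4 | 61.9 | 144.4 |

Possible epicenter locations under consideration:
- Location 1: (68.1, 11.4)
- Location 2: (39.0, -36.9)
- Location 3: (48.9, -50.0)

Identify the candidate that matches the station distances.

Location 3

For each candidate, compare |candidate − station| to the reported distance:
Location 1: residuals HLID 31.3, JRSC 61.4, OCWA 22.9 → max 61.4 km
Location 2: residuals HLID 9.7, JRSC 11.6, OCWA 16.4 → max 16.4 km
Location 3: residuals HLID 0.0, JRSC 0.0, OCWA 0.0 → max 0.0 km
Only Location 3 has all residuals ≈ 0.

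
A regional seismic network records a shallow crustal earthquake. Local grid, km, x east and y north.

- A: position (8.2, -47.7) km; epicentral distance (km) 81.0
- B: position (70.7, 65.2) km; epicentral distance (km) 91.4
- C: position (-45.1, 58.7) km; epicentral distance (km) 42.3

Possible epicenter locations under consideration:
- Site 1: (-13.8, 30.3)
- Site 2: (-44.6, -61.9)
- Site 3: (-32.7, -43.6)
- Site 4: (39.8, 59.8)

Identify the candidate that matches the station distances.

For each candidate, compare |candidate − station| to the reported distance:
Site 1: residuals A 0.0, B 0.0, C 0.0 → max 0.0 km
Site 2: residuals A 26.3, B 80.2, C 78.3 → max 80.2 km
Site 3: residuals A 39.9, B 58.7, C 60.7 → max 60.7 km
Site 4: residuals A 31.0, B 60.0, C 42.6 → max 60.0 km
Only Site 1 has all residuals ≈ 0.

Site 1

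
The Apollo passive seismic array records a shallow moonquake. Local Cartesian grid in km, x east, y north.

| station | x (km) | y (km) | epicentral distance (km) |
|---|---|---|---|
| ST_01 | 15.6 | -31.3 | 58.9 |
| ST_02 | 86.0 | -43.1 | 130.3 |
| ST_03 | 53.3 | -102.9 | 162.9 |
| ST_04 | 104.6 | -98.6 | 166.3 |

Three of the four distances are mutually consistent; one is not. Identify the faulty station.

Solve using three stations at a time. Using ST_01, ST_02, ST_04 (subtract circle equations pairwise → linear system) gives (x, y) ≈ (-42.4, -20.8).
Distances from that point to each station vs reported:
  ST_01: calculated 58.9 vs reported 58.9 → residual 0.0 km
  ST_02: calculated 130.3 vs reported 130.3 → residual 0.0 km
  ST_03: calculated 126.1 vs reported 162.9 → residual 36.8 km
  ST_04: calculated 166.3 vs reported 166.3 → residual 0.0 km
ST_01, ST_02, ST_04 are mutually consistent (residuals ≈ 0); ST_03 is off by 36.8 km.

ST_03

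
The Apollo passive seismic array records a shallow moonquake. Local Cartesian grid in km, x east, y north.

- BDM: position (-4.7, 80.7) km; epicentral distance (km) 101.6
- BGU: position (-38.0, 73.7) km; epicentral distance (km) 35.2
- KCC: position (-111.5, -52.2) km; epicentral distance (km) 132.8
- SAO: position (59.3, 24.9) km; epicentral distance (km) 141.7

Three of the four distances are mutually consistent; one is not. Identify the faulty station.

BDM

Solve using three stations at a time. Using BGU, KCC, SAO (subtract circle equations pairwise → linear system) gives (x, y) ≈ (-73.3, 75.0).
Distances from that point to each station vs reported:
  BDM: calculated 68.8 vs reported 101.6 → residual 32.8 km
  BGU: calculated 35.3 vs reported 35.2 → residual 0.1 km
  KCC: calculated 132.8 vs reported 132.8 → residual 0.0 km
  SAO: calculated 141.7 vs reported 141.7 → residual 0.0 km
BGU, KCC, SAO are mutually consistent (residuals ≈ 0); BDM is off by 32.8 km.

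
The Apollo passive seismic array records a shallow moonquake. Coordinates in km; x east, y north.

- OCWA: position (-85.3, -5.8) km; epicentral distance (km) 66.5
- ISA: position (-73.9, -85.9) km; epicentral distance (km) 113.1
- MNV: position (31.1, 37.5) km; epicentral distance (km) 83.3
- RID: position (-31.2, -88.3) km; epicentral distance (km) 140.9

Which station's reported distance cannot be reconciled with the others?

Solve using three stations at a time. Using OCWA, MNV, RID (subtract circle equations pairwise → linear system) gives (x, y) ≈ (-51.1, 51.2).
Distances from that point to each station vs reported:
  OCWA: calculated 66.5 vs reported 66.5 → residual 0.0 km
  ISA: calculated 139.0 vs reported 113.1 → residual 25.9 km
  MNV: calculated 83.3 vs reported 83.3 → residual 0.0 km
  RID: calculated 140.9 vs reported 140.9 → residual 0.0 km
OCWA, MNV, RID are mutually consistent (residuals ≈ 0); ISA is off by 25.9 km.

ISA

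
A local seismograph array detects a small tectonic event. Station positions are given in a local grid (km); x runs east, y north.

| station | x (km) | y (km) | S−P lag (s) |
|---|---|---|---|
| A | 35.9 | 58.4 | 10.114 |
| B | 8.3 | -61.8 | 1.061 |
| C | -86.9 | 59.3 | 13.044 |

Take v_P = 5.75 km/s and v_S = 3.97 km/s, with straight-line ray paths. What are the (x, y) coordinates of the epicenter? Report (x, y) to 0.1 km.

Distance from S−P lag: d = Δt · v_P v_S / (v_P − v_S) = Δt · (5.75·3.97)/(5.75−3.97) ≈ 12.8244·Δt.
So d_A = 129.71, d_B = 13.61, d_C = 167.28 km.
Circle about each station: (x − 35.9)² + (y − 58.4)² = 129.71²; (x − 8.3)² + (y + 61.8)² = 13.61²; (x + 86.9)² + (y − 59.3)² = 167.28².
Subtracting pairs of circle equations eliminates x²+y² and gives linear equations (the radical axes):
-55.2 x − 240.4 y = 15828.21
-245.6 x + 1.8 y = -4789.18
Solving the 2×2 system: x ≈ 19.0, y ≈ -70.2 km.

19.0 km east, -70.2 km north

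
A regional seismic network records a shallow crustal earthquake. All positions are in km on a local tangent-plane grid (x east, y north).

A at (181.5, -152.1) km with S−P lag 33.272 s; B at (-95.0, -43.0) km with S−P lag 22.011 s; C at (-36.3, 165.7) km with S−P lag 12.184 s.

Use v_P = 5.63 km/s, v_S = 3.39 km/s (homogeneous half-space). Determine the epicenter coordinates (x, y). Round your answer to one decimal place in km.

Distance from S−P lag: d = Δt · v_P v_S / (v_P − v_S) = Δt · (5.63·3.39)/(5.63−3.39) ≈ 8.5204·Δt.
So d_A = 283.49, d_B = 187.54, d_C = 103.81 km.
Circle about each station: (x − 181.5)² + (y + 152.1)² = 283.49²; (x + 95.0)² + (y + 43.0)² = 187.54²; (x + 36.3)² + (y − 165.7)² = 103.81².
Subtracting pairs of circle equations eliminates x²+y² and gives linear equations (the radical axes):
-553.0 x + 218.2 y = -7.33
-435.6 x + 635.6 y = 42287.58
Solving the 2×2 system: x ≈ 36.0, y ≈ 91.2 km.
Check against A (with the unrounded x, y): √((x − 181.5)²+(y + 152.1)²) = 283.49 ≈ 283.49 km. ✓

(36.0, 91.2)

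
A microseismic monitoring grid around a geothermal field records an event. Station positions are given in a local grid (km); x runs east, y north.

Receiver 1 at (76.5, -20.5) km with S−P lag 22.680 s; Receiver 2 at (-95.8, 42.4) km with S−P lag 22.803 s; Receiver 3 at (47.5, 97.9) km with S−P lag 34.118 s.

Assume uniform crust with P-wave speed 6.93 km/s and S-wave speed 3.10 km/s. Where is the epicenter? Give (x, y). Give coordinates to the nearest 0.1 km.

(-39.6, -72.5)

Distance from S−P lag: d = Δt · v_P v_S / (v_P − v_S) = Δt · (6.93·3.10)/(6.93−3.10) ≈ 5.6091·Δt.
So d_Receiver 1 = 127.22, d_Receiver 2 = 127.91, d_Receiver 3 = 191.37 km.
Circle about each station: (x − 76.5)² + (y + 20.5)² = 127.22²; (x + 95.8)² + (y − 42.4)² = 127.91²; (x − 47.5)² + (y − 97.9)² = 191.37².
Subtracting the Receiver 1 equation from the Receiver 2 and Receiver 3 equations removes the quadratic terms:
-344.6 x + 125.8 y = 4526.86
-58.0 x + 236.8 y = -14869.39
Solving the 2×2 system: x ≈ -39.6, y ≈ -72.5 km.
Check against Receiver 1 (with the unrounded x, y): √((x − 76.5)²+(y + 20.5)²) = 127.21 ≈ 127.22 km. ✓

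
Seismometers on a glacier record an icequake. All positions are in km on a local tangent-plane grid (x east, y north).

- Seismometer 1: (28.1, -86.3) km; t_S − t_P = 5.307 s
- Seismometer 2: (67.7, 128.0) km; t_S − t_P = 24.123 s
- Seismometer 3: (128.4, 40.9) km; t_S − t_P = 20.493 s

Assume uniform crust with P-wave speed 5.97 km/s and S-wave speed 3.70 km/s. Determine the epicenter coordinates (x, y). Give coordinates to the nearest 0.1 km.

(-23.5, -88.3)

Distance from S−P lag: d = Δt · v_P v_S / (v_P − v_S) = Δt · (5.97·3.70)/(5.97−3.70) ≈ 9.7308·Δt.
So d_Seismometer 1 = 51.64, d_Seismometer 2 = 234.74, d_Seismometer 3 = 199.41 km.
Circle about each station: (x − 28.1)² + (y + 86.3)² = 51.64²; (x − 67.7)² + (y − 128.0)² = 234.74²; (x − 128.4)² + (y − 40.9)² = 199.41².
Subtracting the Seismometer 1 equation from the Seismometer 2 and Seismometer 3 equations removes the quadratic terms:
79.2 x + 428.6 y = -39706.19
200.6 x + 254.4 y = -27175.59
Solving the 2×2 system: x ≈ -23.5, y ≈ -88.3 km.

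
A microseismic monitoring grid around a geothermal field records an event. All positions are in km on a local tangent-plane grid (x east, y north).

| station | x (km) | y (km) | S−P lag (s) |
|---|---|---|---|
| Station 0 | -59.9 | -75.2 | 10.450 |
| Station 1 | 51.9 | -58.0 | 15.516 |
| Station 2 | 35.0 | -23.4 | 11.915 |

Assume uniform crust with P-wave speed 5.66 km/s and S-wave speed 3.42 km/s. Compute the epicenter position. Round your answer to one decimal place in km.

x ≈ -60.5 km, y ≈ 15.1 km

Distance from S−P lag: d = Δt · v_P v_S / (v_P − v_S) = Δt · (5.66·3.42)/(5.66−3.42) ≈ 8.6416·Δt.
So d_Station 0 = 90.30, d_Station 1 = 134.08, d_Station 2 = 102.96 km.
Circle about each station: (x + 59.9)² + (y + 75.2)² = 90.30²; (x − 51.9)² + (y + 58.0)² = 134.08²; (x − 35.0)² + (y + 23.4)² = 102.96².
Subtracting the Station 0 equation from the Station 1 and Station 2 equations removes the quadratic terms:
223.6 x + 34.4 y = -13008.80
189.8 x + 103.6 y = -9917.16
Solving the 2×2 system: x ≈ -60.5, y ≈ 15.1 km.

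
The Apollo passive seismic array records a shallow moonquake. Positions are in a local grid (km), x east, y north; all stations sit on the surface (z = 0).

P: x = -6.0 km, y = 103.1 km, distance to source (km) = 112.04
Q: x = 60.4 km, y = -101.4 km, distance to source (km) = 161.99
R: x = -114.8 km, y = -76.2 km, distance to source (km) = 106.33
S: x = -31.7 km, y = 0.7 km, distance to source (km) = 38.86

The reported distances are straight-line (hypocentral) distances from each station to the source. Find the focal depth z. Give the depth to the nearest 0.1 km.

z ≈ 29.6 km

Each station gives a sphere (x−x_i)² + (y−y_i)² + z² = d_i² (stations at z=0).
Subtracting the P sphere from Q and R: z² cancels, leaving linear equations in x and y:
132.8 x − 409.0 y = -10423.29
-217.6 x − 358.6 y = 9566.76
Solving: x ≈ -55.999, y ≈ 7.302 km (keep extra digits for the depth step; rounded: -56.0, 7.3).
Then from the P sphere: z² = 112.04² − (x + 6.0)² − (y − 103.1)² with x = -55.999, y = 7.302, so z ≈ 29.594 ≈ 29.6 km.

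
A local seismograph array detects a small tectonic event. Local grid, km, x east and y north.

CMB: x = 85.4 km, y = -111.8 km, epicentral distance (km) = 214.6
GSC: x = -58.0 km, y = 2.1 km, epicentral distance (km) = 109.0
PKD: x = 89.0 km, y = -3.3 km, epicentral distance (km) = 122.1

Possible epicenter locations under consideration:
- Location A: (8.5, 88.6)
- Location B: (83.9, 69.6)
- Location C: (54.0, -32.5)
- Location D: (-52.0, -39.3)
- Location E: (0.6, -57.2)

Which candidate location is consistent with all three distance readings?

For each candidate, compare |candidate − station| to the reported distance:
Location A: residuals CMB 0.0, GSC 0.1, PKD 0.1 → max 0.1 km
Location B: residuals CMB 33.2, GSC 48.1, PKD 49.0 → max 49.0 km
Location C: residuals CMB 129.3, GSC 8.2, PKD 76.5 → max 129.3 km
Location D: residuals CMB 59.2, GSC 67.2, PKD 23.4 → max 67.2 km
Location E: residuals CMB 113.7, GSC 25.6, PKD 18.6 → max 113.7 km
Only Location A has all residuals ≈ 0.

Location A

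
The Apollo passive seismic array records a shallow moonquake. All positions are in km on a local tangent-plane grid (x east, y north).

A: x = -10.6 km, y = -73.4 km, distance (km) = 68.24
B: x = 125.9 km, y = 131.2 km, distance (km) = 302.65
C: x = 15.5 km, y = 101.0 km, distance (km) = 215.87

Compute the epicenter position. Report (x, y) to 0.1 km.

-75.4 km east, -94.8 km north

Circle about each station: (x + 10.6)² + (y + 73.4)² = 68.24²; (x − 125.9)² + (y − 131.2)² = 302.65²; (x − 15.5)² + (y − 101.0)² = 215.87².
Subtracting pairs of circle equations eliminates x²+y² and gives linear equations (the radical axes):
273.0 x + 409.2 y = -59375.99
52.2 x + 348.8 y = -37001.83
Solving the 2×2 system: x ≈ -75.4, y ≈ -94.8 km.
Check against A (with the unrounded x, y): √((x + 10.6)²+(y + 73.4)²) = 68.24 ≈ 68.24 km. ✓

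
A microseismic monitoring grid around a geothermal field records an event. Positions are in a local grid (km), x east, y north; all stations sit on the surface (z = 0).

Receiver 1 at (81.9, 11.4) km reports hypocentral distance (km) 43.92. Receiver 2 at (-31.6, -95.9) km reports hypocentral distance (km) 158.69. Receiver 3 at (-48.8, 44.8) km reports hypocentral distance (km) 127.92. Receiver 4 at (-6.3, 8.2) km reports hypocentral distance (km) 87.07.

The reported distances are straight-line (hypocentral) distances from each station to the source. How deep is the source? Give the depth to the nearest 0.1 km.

Each station gives a sphere (x−x_i)² + (y−y_i)² + z² = d_i² (stations at z=0).
Subtracting the Receiver 1 sphere from Receiver 2 and Receiver 3: z² cancels, leaving linear equations in x and y:
-227.0 x − 214.6 y = -19895.75
-261.4 x + 66.8 y = -16883.65
Solving: x ≈ 69.496, y ≈ 19.200 km (keep extra digits for the depth step; rounded: 69.5, 19.2).
Then from the Receiver 1 sphere: z² = 43.92² − (x − 81.9)² − (y − 11.4)² with x = 69.496, y = 19.200, so z ≈ 41.404 ≈ 41.4 km.

depth ≈ 41.4 km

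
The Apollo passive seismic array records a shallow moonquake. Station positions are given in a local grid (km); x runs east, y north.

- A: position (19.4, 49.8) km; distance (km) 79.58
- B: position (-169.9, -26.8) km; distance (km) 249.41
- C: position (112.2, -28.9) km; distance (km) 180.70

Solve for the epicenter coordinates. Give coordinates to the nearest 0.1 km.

Circle about each station: (x − 19.4)² + (y − 49.8)² = 79.58²; (x + 169.9)² + (y + 26.8)² = 249.41²; (x − 112.2)² + (y + 28.9)² = 180.70².
Subtracting the A equation from the B and C equations removes the quadratic terms:
-378.6 x − 153.2 y = -29144.52
185.6 x − 157.4 y = -15751.86
Solving the 2×2 system: x ≈ 24.7, y ≈ 129.2 km.

x ≈ 24.7 km, y ≈ 129.2 km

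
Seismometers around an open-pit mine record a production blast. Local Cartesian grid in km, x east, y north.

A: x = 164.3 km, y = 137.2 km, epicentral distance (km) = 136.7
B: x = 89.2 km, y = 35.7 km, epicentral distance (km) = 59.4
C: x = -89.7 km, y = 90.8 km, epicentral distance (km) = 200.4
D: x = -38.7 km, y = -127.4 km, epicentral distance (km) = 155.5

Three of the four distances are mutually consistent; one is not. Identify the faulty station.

A

Solve using three stations at a time. Using B, C, D (subtract circle equations pairwise → linear system) gives (x, y) ≈ (75.8, -22.2).
Distances from that point to each station vs reported:
  A: calculated 182.3 vs reported 136.7 → residual 45.6 km
  B: calculated 59.4 vs reported 59.4 → residual 0.0 km
  C: calculated 200.4 vs reported 200.4 → residual 0.0 km
  D: calculated 155.5 vs reported 155.5 → residual 0.0 km
B, C, D are mutually consistent (residuals ≈ 0); A is off by 45.6 km.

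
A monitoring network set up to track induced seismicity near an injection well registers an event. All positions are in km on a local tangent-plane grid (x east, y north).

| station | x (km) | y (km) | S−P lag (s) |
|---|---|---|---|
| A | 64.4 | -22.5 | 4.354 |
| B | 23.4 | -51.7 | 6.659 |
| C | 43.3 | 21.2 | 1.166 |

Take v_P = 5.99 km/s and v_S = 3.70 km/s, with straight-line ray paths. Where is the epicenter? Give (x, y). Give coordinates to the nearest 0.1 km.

Distance from S−P lag: d = Δt · v_P v_S / (v_P − v_S) = Δt · (5.99·3.70)/(5.99−3.70) ≈ 9.6782·Δt.
So d_A = 42.14, d_B = 64.45, d_C = 11.28 km.
Circle about each station: (x − 64.4)² + (y + 22.5)² = 42.14²; (x − 23.4)² + (y + 51.7)² = 64.45²; (x − 43.3)² + (y − 21.2)² = 11.28².
Subtracting the A equation from the B and C equations removes the quadratic terms:
-82.0 x − 58.4 y = -3811.18
-42.2 x + 87.4 y = -680.74
Solving the 2×2 system: x ≈ 38.7, y ≈ 10.9 km.

38.7 km east, 10.9 km north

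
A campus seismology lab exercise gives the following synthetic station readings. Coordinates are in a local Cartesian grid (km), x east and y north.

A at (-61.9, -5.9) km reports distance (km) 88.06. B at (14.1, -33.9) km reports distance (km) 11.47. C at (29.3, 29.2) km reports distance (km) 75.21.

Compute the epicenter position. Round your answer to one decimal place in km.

Circle about each station: (x + 61.9)² + (y + 5.9)² = 88.06²; (x − 14.1)² + (y + 33.9)² = 11.47²; (x − 29.3)² + (y − 29.2)² = 75.21².
Subtracting pairs of circle equations eliminates x²+y² and gives linear equations (the radical axes):
152.0 x − 56.0 y = 5104.60
182.4 x + 70.2 y = -57.27
Solving the 2×2 system: x ≈ 17.0, y ≈ -45.0 km.
Check against A (with the unrounded x, y): √((x + 61.9)²+(y + 5.9)²) = 88.06 ≈ 88.06 km. ✓

17.0 km east, -45.0 km north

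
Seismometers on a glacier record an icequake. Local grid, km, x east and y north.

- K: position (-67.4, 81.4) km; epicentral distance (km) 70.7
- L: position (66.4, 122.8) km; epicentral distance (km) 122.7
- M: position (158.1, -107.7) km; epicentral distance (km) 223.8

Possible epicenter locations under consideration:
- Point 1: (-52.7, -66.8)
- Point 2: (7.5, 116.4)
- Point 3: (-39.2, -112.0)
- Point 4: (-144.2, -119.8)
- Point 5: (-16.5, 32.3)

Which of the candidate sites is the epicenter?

For each candidate, compare |candidate − station| to the reported distance:
Point 1: residuals K 78.2, L 101.2, M 9.1 → max 101.2 km
Point 2: residuals K 12.0, L 63.5, M 46.2 → max 63.5 km
Point 3: residuals K 124.7, L 134.8, M 26.5 → max 134.8 km
Point 4: residuals K 144.7, L 198.6, M 78.7 → max 198.6 km
Point 5: residuals K 0.0, L 0.0, M 0.0 → max 0.0 km
Only Point 5 has all residuals ≈ 0.

Point 5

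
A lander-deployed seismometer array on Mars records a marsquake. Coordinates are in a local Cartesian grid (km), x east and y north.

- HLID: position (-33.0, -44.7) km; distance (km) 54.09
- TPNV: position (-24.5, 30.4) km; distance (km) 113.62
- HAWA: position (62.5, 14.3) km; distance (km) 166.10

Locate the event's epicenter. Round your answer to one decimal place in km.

Circle about each station: (x + 33.0)² + (y + 44.7)² = 54.09²; (x + 24.5)² + (y − 30.4)² = 113.62²; (x − 62.5)² + (y − 14.3)² = 166.10².
Subtracting the HLID equation from the TPNV and HAWA equations removes the quadratic terms:
17.0 x + 150.2 y = -11546.46
191.0 x + 118.0 y = -23639.83
Solving the 2×2 system: x ≈ -82.0, y ≈ -67.6 km.

(-82.0, -67.6)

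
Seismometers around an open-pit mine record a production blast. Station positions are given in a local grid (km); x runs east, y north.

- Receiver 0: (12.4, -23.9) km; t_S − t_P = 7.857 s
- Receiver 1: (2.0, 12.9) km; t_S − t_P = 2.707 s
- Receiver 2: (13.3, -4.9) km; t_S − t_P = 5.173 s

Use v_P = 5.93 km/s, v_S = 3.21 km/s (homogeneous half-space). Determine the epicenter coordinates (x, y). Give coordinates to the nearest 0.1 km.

Distance from S−P lag: d = Δt · v_P v_S / (v_P − v_S) = Δt · (5.93·3.21)/(5.93−3.21) ≈ 6.9983·Δt.
So d_Receiver 0 = 54.99, d_Receiver 1 = 18.94, d_Receiver 2 = 36.20 km.
Circle about each station: (x − 12.4)² + (y + 23.9)² = 54.99²; (x − 2.0)² + (y − 12.9)² = 18.94²; (x − 13.3)² + (y + 4.9)² = 36.20².
Subtracting the Receiver 0 equation from the Receiver 1 and Receiver 2 equations removes the quadratic terms:
-20.8 x + 73.6 y = 2110.62
1.8 x + 38.0 y = 1189.39
Solving the 2×2 system: x ≈ 7.9, y ≈ 30.9 km.
Check against Receiver 0 (with the unrounded x, y): √((x − 12.4)²+(y + 23.9)²) = 55.00 ≈ 54.99 km. ✓

x ≈ 7.9 km, y ≈ 30.9 km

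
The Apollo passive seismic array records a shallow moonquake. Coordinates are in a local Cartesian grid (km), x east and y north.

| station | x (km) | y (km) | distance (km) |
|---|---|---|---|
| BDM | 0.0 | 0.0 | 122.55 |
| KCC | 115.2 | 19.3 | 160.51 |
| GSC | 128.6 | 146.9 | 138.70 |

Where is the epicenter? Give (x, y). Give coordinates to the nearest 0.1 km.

Circle about each station: x² + y² = 122.55²; (x − 115.2)² + (y − 19.3)² = 160.51²; (x − 128.6)² + (y − 146.9)² = 138.70².
Subtracting the BDM equation from the KCC and GSC equations removes the quadratic terms:
230.4 x + 38.6 y = 2898.57
257.2 x + 293.8 y = 33898.38
Solving the 2×2 system: x ≈ -7.9, y ≈ 122.3 km.

(-7.9, 122.3)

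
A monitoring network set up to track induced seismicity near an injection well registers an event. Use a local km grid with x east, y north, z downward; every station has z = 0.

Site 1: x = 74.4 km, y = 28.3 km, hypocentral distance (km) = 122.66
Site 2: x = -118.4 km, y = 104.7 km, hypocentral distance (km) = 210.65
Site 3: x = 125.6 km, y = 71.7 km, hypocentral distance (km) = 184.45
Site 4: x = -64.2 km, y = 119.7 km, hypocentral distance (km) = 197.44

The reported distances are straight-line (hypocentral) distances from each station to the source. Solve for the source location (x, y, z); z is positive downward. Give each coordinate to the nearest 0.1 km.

x ≈ 5.2 km, y ≈ -56.8 km, depth ≈ 54.9 km

Each station gives a sphere (x−x_i)² + (y−y_i)² + z² = d_i² (stations at z=0).
Subtracting the Site 1 sphere from Site 2 and Site 3: z² cancels, leaving linear equations in x and y:
-385.6 x + 152.8 y = -10683.55
102.4 x + 86.8 y = -4396.33
Solving: x ≈ 5.203, y ≈ -56.787 km (keep extra digits for the depth step; rounded: 5.2, -56.8).
Then from the Site 1 sphere: z² = 122.66² − (x − 74.4)² − (y − 28.3)² with x = 5.203, y = -56.787, so z ≈ 54.931 ≈ 54.9 km.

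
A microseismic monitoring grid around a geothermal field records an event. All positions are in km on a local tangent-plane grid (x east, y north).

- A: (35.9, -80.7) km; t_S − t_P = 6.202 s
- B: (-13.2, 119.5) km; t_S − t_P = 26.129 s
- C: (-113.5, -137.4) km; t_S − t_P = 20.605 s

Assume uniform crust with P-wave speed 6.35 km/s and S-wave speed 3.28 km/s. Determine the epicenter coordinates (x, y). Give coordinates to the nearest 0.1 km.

x ≈ 1.0 km, y ≈ -57.2 km

Distance from S−P lag: d = Δt · v_P v_S / (v_P − v_S) = Δt · (6.35·3.28)/(6.35−3.28) ≈ 6.7844·Δt.
So d_A = 42.08, d_B = 177.27, d_C = 139.79 km.
Circle about each station: (x − 35.9)² + (y + 80.7)² = 42.08²; (x + 13.2)² + (y − 119.5)² = 177.27²; (x + 113.5)² + (y + 137.4)² = 139.79².
Subtracting the A equation from the B and C equations removes the quadratic terms:
-98.2 x + 400.4 y = -23000.74
-298.8 x − 113.4 y = 6189.19
Solving the 2×2 system: x ≈ 1.0, y ≈ -57.2 km.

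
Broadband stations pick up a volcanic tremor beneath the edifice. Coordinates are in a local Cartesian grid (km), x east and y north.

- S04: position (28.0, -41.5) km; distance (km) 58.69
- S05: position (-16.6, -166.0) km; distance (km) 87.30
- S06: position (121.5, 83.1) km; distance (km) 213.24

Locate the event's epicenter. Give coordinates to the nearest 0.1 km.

x ≈ -17.4 km, y ≈ -78.7 km

Circle about each station: (x − 28.0)² + (y + 41.5)² = 58.69²; (x + 16.6)² + (y + 166.0)² = 87.30²; (x − 121.5)² + (y − 83.1)² = 213.24².
Subtracting the S04 equation from the S05 and S06 equations removes the quadratic terms:
-89.2 x − 249.0 y = 21148.54
187.0 x + 249.2 y = -22865.17
Solving the 2×2 system: x ≈ -17.4, y ≈ -78.7 km.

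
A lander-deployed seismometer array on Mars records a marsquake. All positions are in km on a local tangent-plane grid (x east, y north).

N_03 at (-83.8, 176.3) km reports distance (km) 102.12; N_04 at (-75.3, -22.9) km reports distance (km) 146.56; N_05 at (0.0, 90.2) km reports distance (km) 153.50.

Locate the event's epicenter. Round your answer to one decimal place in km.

-153.1 km east, 101.3 km north

Circle about each station: (x + 83.8)² + (y − 176.3)² = 102.12²; (x + 75.3)² + (y + 22.9)² = 146.56²; x² + (y − 90.2)² = 153.50².
Subtracting the N_03 equation from the N_04 and N_05 equations removes the quadratic terms:
17.0 x − 398.4 y = -42960.97
167.6 x − 172.2 y = -43101.85
Solving the 2×2 system: x ≈ -153.1, y ≈ 101.3 km.
Check against N_03 (with the unrounded x, y): √((x + 83.8)²+(y − 176.3)²) = 102.11 ≈ 102.12 km. ✓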